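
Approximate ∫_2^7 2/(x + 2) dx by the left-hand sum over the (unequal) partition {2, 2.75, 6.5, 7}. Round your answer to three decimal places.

2.072

Subinterval widths: 0.75, 3.75, 0.5.
Left endpoints: 2, 2.75, 6.5.
f(2) = 0.5, f(2.75) = 8/19, f(6.5) = 4/17.
Sum = Σ Δx_i · f(x_i).
Sum ≈ 2.072.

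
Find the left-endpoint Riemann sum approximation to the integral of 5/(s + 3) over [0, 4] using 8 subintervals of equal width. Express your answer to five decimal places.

4.48400

Δs = (4 − 0)/8 = 0.5.
Left endpoints: 0, 0.5, 1, 1.5, 2, 2.5, 3, 3.5.
f(0) = 5/3, f(0.5) = 10/7, f(1) = 1.25, f(1.5) = 10/9, f(2) = 1, f(2.5) = 10/11, f(3) = 5/6, f(3.5) = 10/13.
Sum = Δs · [f(0) + f(0.5) + f(1) + ...].
Sum ≈ 4.48400.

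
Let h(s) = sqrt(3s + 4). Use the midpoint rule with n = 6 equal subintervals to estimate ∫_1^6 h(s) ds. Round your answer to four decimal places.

18.8224

Δs = (6 − 1)/6 = 5/6.
Midpoints: 17/12, 2.25, 37/12, 47/12, 4.75, 67/12.
h(17/12) ≈ 2.8723, h(2.25) ≈ 3.2787, h(37/12) ≈ 3.6401, h(47/12) ≈ 3.9686, h(4.75) ≈ 4.2720, h(67/12) ≈ 4.5552.
Sum = Δs · [h(17/12) + h(2.25) + h(37/12) + ...].
Sum ≈ 18.8224.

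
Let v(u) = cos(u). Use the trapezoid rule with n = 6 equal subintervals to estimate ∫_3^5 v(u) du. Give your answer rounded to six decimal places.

-1.089840

Δu = (5 − 3)/6 = 1/3.
v(3) ≈ -0.989992, v(10/3) ≈ -0.981674, v(11/3) ≈ -0.865287, v(4) ≈ -0.653644, v(13/3) ≈ -0.370043, v(14/3) ≈ -0.045706, v(5) ≈ 0.283662.
T_6 = (Δu/2)·[v(u_0) + 2v(u_1) + ... + 2v(u_{5}) + v(u_6)].
Sum ≈ -1.089840.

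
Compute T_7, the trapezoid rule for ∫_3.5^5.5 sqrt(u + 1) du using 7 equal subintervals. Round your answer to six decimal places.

Δu = (5.5 − 3.5)/7 = 2/7.
f(3.5) ≈ 2.121320, f(53/14) ≈ 2.187628, f(57/14) ≈ 2.251983, f(61/14) ≈ 2.314550, f(65/14) ≈ 2.375470, f(69/14) ≈ 2.434866, f(73/14) ≈ 2.492847, f(5.5) ≈ 2.549510.
T_7 = (Δu/2)·[f(u_0) + 2f(u_1) + ... + 2f(u_{6}) + f(u_7)].
Sum ≈ 4.683645.

4.683645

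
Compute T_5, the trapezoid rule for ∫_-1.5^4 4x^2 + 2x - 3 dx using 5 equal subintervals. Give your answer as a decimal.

Δx = (4 − (-1.5))/5 = 1.1.
f(-1.5) = 3, f(-0.4) = -3.16, f(0.7) = 0.36, f(1.8) = 13.56, f(2.9) = 36.44, f(4) = 69.
T_5 = (Δx/2)·[f(x_0) + 2f(x_1) + ... + 2f(x_{4}) + f(x_5)].
Sum = 91.52.

91.52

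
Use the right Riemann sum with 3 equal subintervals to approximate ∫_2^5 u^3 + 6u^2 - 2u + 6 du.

510

Δu = (5 − 2)/3 = 1.
Right endpoints: 3, 4, 5.
f(3) = 81, f(4) = 158, f(5) = 271.
Sum = Δu · [f(3) + f(4) + f(5)].
Sum = 510.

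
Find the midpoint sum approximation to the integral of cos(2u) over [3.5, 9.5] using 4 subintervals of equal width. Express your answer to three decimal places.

-0.381

Δu = (9.5 − 3.5)/4 = 1.5.
Midpoints: 4.25, 5.75, 7.25, 8.75.
f(4.25) ≈ -0.602, f(5.75) ≈ 0.483, f(7.25) ≈ -0.355, f(8.75) ≈ 0.219.
Sum = Δu · [f(4.25) + f(5.75) + f(7.25) + f(8.75)].
Sum ≈ -0.381.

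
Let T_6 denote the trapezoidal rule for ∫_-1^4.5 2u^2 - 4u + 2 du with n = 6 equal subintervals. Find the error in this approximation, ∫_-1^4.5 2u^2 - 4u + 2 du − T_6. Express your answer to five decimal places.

Exact integral: ∫_-1^4.5 f(u) du ≈ 33.9166667.
T_6 ≈ 35.4571759.
Error ≈ 33.9166667 − 35.4571759 ≈ -1.54051.

-1.54051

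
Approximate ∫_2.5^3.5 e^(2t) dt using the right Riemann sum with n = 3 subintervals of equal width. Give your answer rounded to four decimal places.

Δt = (3.5 − 2.5)/3 = 1/3.
Right endpoints: 17/6, 19/6, 3.5.
f(17/6) ≈ 289.0694, f(19/6) ≈ 563.0302, f(3.5) ≈ 1096.6332.
Sum = Δt · [f(17/6) + f(19/6) + f(3.5)].
Sum ≈ 649.5776.

649.5776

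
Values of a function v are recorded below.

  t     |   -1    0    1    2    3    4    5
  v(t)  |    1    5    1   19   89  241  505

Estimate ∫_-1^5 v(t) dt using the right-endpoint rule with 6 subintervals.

860

Δt = 1.
Sum = 1·[5 + 1 + 19 + 89 + 241 + 505] = 860.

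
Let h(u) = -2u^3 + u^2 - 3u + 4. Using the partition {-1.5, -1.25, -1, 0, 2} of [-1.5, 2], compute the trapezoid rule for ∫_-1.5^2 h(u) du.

3.7421875

Subinterval widths: 0.25, 0.25, 1, 2.
h(-1.5) = 17.5, h(-1.25) = 13.21875, h(-1) = 10, h(0) = 4, h(2) = -14.
On each subinterval the trapezoid contributes (Δu_i/2)·[h(u_{i-1}) + h(u_i)].
Sum = 3.7421875.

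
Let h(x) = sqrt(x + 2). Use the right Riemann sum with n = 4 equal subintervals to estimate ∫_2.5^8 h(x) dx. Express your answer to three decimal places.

15.421

Δx = (8 − 2.5)/4 = 1.375.
Right endpoints: 3.875, 5.25, 6.625, 8.
h(3.875) ≈ 2.424, h(5.25) ≈ 2.693, h(6.625) ≈ 2.937, h(8) ≈ 3.162.
Sum = Δx · [h(3.875) + h(5.25) + h(6.625) + h(8)].
Sum ≈ 15.421.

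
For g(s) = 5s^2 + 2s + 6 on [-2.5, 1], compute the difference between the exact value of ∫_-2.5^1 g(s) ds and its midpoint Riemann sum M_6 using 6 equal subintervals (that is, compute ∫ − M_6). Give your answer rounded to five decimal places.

0.49624

Exact integral: ∫_-2.5^1 g(s) ds ≈ 43.4583333.
M_6 ≈ 42.9620949.
Error ≈ 43.4583333 − 42.9620949 ≈ 0.49624.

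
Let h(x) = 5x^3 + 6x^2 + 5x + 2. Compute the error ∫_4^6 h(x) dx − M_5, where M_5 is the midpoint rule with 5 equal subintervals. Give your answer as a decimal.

Exact integral: ∫_4^6 h(x) dx = 1658.
M_5 = 1655.84.
Error = 1658 − 1655.84 = 2.16.

2.16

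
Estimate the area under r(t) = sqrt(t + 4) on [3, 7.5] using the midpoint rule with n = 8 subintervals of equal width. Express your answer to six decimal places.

Δt = (7.5 − 3)/8 = 0.5625.
Midpoints: 3.28125, 3.84375, 4.40625, 4.96875, 5.53125, 6.09375, 6.65625, 7.21875.
r(3.28125) ≈ 2.698379, r(3.84375) ≈ 2.800670, r(4.40625) ≈ 2.899353, r(4.96875) ≈ 2.994787, r(5.53125) ≈ 3.087272, r(6.09375) ≈ 3.177066, r(6.65625) ≈ 3.264391, r(7.21875) ≈ 3.349440.
Sum = Δt · [r(3.28125) + r(3.84375) + r(4.40625) + ...].
Sum ≈ 13.652640.

13.652640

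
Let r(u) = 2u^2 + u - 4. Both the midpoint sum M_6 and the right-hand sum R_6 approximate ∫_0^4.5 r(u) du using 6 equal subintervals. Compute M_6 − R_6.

M_6 = 52.453125.
R_6 = 70.59375.
M_6 − R_6 = -18.140625.

-18.140625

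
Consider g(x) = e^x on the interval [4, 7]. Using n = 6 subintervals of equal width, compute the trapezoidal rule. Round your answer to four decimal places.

Δx = (7 − 4)/6 = 0.5.
g(4) ≈ 54.5982, g(4.5) ≈ 90.0171, g(5) ≈ 148.4132, g(5.5) ≈ 244.6919, g(6) ≈ 403.4288, g(6.5) ≈ 665.1416, g(7) ≈ 1096.6332.
T_6 = (Δx/2)·[g(x_0) + 2g(x_1) + ... + 2g(x_{5}) + g(x_6)].
Sum ≈ 1063.6542.

1063.6542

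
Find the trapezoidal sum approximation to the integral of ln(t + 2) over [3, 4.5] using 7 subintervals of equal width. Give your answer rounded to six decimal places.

2.619348

Δt = (4.5 − 3)/7 = 3/14.
f(3) ≈ 1.609438, f(45/14) ≈ 1.651402, f(24/7) ≈ 1.691676, f(51/14) ≈ 1.730391, f(27/7) ≈ 1.767662, f(57/14) ≈ 1.803594, f(30/7) ≈ 1.838279, f(4.5) ≈ 1.871802.
T_7 = (Δt/2)·[f(t_0) + 2f(t_1) + ... + 2f(t_{6}) + f(t_7)].
Sum ≈ 2.619348.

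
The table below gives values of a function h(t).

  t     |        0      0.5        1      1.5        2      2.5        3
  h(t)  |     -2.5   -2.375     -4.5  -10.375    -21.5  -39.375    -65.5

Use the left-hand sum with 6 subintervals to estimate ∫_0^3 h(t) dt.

Δt = 0.5.
Sum = 0.5·[(-2.5) + (-2.375) + (-4.5) + (-10.375) + (-21.5) + (-39.375)] = -40.3125.

-40.3125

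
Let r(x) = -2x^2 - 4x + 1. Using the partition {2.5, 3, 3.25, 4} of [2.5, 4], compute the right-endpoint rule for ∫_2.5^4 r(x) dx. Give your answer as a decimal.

-58.03125

Subinterval widths: 0.5, 0.25, 0.75.
Right endpoints: 3, 3.25, 4.
r(3) = -29, r(3.25) = -33.125, r(4) = -47.
Sum = Σ Δx_i · r(x_i).
Sum = -58.03125.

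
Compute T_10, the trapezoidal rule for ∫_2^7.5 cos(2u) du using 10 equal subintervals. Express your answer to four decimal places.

0.6311

Δu = (7.5 − 2)/10 = 0.55.
f(2) ≈ -0.6536, f(2.55) ≈ 0.3780, f(3.1) ≈ 0.9965, f(3.65) ≈ 0.5261, f(4.2) ≈ -0.5193, f(4.75) ≈ -0.9972, f(5.3) ≈ -0.3853, f(5.85) ≈ 0.6476, f(6.4) ≈ 0.9728, f(6.95) ≈ 0.2349, f(7.5) ≈ -0.7597.
T_10 = (Δu/2)·[f(u_0) + 2f(u_1) + ... + 2f(u_{9}) + f(u_10)].
Sum ≈ 0.6311.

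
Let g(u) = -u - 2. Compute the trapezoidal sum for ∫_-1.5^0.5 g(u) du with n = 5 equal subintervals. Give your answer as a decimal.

Δu = (0.5 − (-1.5))/5 = 0.4.
g(-1.5) = -0.5, g(-1.1) = -0.9, g(-0.7) = -1.3, g(-0.3) = -1.7, g(0.1) = -2.1, g(0.5) = -2.5.
T_5 = (Δu/2)·[g(u_0) + 2g(u_1) + ... + 2g(u_{4}) + g(u_5)].
Sum = -3.

-3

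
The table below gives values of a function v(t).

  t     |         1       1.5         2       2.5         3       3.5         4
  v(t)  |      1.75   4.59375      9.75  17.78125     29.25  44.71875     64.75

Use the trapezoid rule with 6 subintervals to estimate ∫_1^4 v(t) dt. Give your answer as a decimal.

Δt = 0.5.
T_6 = (0.5/2)·[1.75 + 2·4.59375 + 2·9.75 + 2·17.78125 + 2·29.25 + 2·44.71875 + 64.75] = 69.671875.

69.671875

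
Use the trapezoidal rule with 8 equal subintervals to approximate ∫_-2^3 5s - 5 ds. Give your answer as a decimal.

-12.5

Δs = (3 − (-2))/8 = 0.625.
f(-2) = -15, f(-1.375) = -11.875, f(-0.75) = -8.75, f(-0.125) = -5.625, f(0.5) = -2.5, f(1.125) = 0.625, f(1.75) = 3.75, f(2.375) = 6.875, f(3) = 10.
T_8 = (Δs/2)·[f(s_0) + 2f(s_1) + ... + 2f(s_{7}) + f(s_8)].
Sum = -12.5.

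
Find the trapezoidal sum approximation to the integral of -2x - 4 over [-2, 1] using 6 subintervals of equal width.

Δx = (1 − (-2))/6 = 0.5.
f(-2) = 0, f(-1.5) = -1, f(-1) = -2, f(-0.5) = -3, f(0) = -4, f(0.5) = -5, f(1) = -6.
T_6 = (Δx/2)·[f(x_0) + 2f(x_1) + ... + 2f(x_{5}) + f(x_6)].
Sum = -9.

-9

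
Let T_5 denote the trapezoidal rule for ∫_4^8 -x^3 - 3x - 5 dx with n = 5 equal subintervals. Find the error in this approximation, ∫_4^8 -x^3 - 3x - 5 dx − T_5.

7.68

Exact integral: ∫_4^8 f(x) dx = -1052.
T_5 = -1059.68.
Error = -1052 − (-1059.68) = 7.68.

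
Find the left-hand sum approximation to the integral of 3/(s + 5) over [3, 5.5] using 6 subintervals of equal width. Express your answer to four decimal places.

Δs = (5.5 − 3)/6 = 5/12.
Left endpoints: 3, 41/12, 23/6, 4.25, 14/3, 61/12.
f(3) = 0.375, f(41/12) = 36/101, f(23/6) = 18/53, f(4.25) = 12/37, f(14/3) = 9/29, f(61/12) = 36/121.
Sum = Δs · [f(3) + f(41/12) + f(23/6) + ...].
Sum ≈ 0.8347.

0.8347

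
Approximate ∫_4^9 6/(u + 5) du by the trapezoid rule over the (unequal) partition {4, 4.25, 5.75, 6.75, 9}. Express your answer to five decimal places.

Subinterval widths: 0.25, 1.5, 1, 2.25.
f(4) = 2/3, f(4.25) = 24/37, f(5.75) = 24/43, f(6.75) = 24/47, f(9) = 3/7.
On each subinterval the trapezoid contributes (Δu_i/2)·[f(u_{i-1}) + f(u_i)].
Sum ≈ 2.66051.

2.66051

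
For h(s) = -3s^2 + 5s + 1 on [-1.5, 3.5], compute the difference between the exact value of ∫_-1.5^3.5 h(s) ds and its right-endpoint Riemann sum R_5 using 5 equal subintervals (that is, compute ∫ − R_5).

Exact integral: ∫_-1.5^3.5 h(s) ds = -16.25.
R_5 = -21.25.
Error = -16.25 − (-21.25) = 5.

5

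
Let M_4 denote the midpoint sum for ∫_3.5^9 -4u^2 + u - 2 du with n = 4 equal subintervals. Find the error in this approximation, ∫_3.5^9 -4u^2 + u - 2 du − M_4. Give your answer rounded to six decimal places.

-3.466146

Exact integral: ∫_3.5^9 f(u) du ≈ -891.45833333.
M_4 = -887.9921875.
Error ≈ -891.45833333 − (-887.9921875) ≈ -3.466146.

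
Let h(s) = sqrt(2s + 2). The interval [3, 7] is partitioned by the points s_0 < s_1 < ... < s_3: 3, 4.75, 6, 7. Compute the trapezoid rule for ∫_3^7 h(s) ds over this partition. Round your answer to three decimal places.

13.771

Subinterval widths: 1.75, 1.25, 1.
h(3) ≈ 2.828, h(4.75) ≈ 3.391, h(6) ≈ 3.742, h(7) ≈ 4.000.
On each subinterval the trapezoid contributes (Δs_i/2)·[h(s_{i-1}) + h(s_i)].
Sum ≈ 13.771.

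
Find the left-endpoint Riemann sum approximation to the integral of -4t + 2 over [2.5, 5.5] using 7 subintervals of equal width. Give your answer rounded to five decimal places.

-39.42857

Δt = (5.5 − 2.5)/7 = 3/7.
Left endpoints: 2.5, 41/14, 47/14, 53/14, 59/14, 65/14, 71/14.
f(2.5) = -8, f(41/14) = -68/7, f(47/14) = -80/7, f(53/14) = -92/7, f(59/14) = -104/7, f(65/14) = -116/7, f(71/14) = -128/7.
Sum = Δt · [f(2.5) + f(41/14) + f(47/14) + ...].
Sum ≈ -39.42857.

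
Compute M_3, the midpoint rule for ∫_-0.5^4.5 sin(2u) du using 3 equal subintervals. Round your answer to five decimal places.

Δu = (4.5 − (-0.5))/3 = 5/3.
Midpoints: 1/3, 2, 11/3.
f(1/3) ≈ 0.61837, f(2) ≈ -0.75680, f(11/3) ≈ 0.86750.
Sum = Δu · [f(1/3) + f(2) + f(11/3)].
Sum ≈ 1.21511.

1.21511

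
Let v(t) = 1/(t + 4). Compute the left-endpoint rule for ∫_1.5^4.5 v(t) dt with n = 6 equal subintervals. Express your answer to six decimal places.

Δt = (4.5 − 1.5)/6 = 0.5.
Left endpoints: 1.5, 2, 2.5, 3, 3.5, 4.
v(1.5) = 2/11, v(2) = 1/6, v(2.5) = 2/13, v(3) = 1/7, v(3.5) = 2/15, v(4) = 0.125.
Sum = Δt · [v(1.5) + v(2) + v(2.5) + ...].
Sum ≈ 0.451761.

0.451761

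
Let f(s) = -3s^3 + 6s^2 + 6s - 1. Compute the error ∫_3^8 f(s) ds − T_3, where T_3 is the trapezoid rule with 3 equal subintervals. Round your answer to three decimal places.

100.694

Exact integral: ∫_3^8 f(s) ds = -1881.25.
T_3 ≈ -1981.94444.
Error ≈ -1881.25 − (-1981.94444) ≈ 100.694.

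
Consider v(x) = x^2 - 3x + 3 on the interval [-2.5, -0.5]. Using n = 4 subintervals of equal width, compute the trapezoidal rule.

Δx = (-0.5 − (-2.5))/4 = 0.5.
v(-2.5) = 16.75, v(-2) = 13, v(-1.5) = 9.75, v(-1) = 7, v(-0.5) = 4.75.
T_4 = (Δx/2)·[v(x_0) + 2v(x_1) + 2v(x_2) + 2v(x_3) + v(x_4)].
Sum = 20.25.

20.25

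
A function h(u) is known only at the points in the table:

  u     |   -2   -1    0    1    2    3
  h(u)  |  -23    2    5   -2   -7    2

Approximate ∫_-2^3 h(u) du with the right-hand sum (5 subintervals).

0

Δu = 1.
Sum = 1·[2 + 5 + (-2) + (-7) + 2] = 0.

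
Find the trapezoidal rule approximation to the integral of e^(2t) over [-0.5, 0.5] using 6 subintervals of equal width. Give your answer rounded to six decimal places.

1.186063

Δt = (0.5 − (-0.5))/6 = 1/6.
f(-0.5) ≈ 0.367879, f(-1/3) ≈ 0.513417, f(-1/6) ≈ 0.716531, f(0) ≈ 1.000000, f(1/6) ≈ 1.395612, f(1/3) ≈ 1.947734, f(0.5) ≈ 2.718282.
T_6 = (Δt/2)·[f(t_0) + 2f(t_1) + ... + 2f(t_{5}) + f(t_6)].
Sum ≈ 1.186063.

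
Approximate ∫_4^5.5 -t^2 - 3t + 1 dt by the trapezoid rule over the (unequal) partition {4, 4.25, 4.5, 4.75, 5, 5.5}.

Subinterval widths: 0.25, 0.25, 0.25, 0.25, 0.5.
f(4) = -27, f(4.25) = -29.8125, f(4.5) = -32.75, f(4.75) = -35.8125, f(5) = -39, f(5.5) = -45.75.
On each subinterval the trapezoid contributes (Δt_i/2)·[f(t_{i-1}) + f(t_i)].
Sum = -54.03125.

-54.03125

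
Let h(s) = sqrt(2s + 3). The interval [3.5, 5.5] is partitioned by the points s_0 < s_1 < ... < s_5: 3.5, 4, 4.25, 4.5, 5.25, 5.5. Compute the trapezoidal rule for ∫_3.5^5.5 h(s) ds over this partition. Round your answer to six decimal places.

Subinterval widths: 0.5, 0.25, 0.25, 0.75, 0.25.
h(3.5) ≈ 3.162278, h(4) ≈ 3.316625, h(4.25) ≈ 3.391165, h(4.5) ≈ 3.464102, h(5.25) ≈ 3.674235, h(5.5) ≈ 3.741657.
On each subinterval the trapezoid contributes (Δs_i/2)·[h(s_{i-1}) + h(s_i)].
Sum ≈ 6.918970.

6.918970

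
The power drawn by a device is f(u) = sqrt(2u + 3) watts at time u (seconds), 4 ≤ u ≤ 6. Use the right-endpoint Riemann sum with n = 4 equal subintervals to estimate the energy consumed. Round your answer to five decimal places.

7.34215

Δu = (6 − 4)/4 = 0.5.
Right endpoints: 4.5, 5, 5.5, 6.
f(4.5) ≈ 3.46410, f(5) ≈ 3.60555, f(5.5) ≈ 3.74166, f(6) ≈ 3.87298.
Sum = Δu · [f(4.5) + f(5) + f(5.5) + f(6)].
Sum ≈ 7.34215.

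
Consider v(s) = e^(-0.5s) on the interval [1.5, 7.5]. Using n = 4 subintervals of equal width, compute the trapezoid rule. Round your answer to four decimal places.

Δs = (7.5 − 1.5)/4 = 1.5.
v(1.5) ≈ 0.4724, v(3) ≈ 0.2231, v(4.5) ≈ 0.1054, v(6) ≈ 0.0498, v(7.5) ≈ 0.0235.
T_4 = (Δs/2)·[v(s_0) + 2v(s_1) + 2v(s_2) + 2v(s_3) + v(s_4)].
Sum ≈ 0.9394.

0.9394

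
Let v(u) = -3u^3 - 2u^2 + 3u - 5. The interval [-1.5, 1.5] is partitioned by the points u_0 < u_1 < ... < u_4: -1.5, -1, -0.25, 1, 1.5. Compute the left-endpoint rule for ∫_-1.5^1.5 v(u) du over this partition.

Subinterval widths: 0.5, 0.75, 1.25, 0.5.
Left endpoints: -1.5, -1, -0.25, 1.
v(-1.5) = -3.875, v(-1) = -7, v(-0.25) = -5.828125, v(1) = -7.
Sum = Σ Δu_i · v(u_i).
Sum = -17.97265625.

-17.97265625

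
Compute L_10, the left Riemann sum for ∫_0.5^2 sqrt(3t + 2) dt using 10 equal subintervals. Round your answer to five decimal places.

3.50090

Δt = (2 − 0.5)/10 = 0.15.
Left endpoints: 0.5, 0.65, 0.8, 0.95, 1.1, 1.25, 1.4, 1.55, 1.7, 1.85.
f(0.5) ≈ 1.87083, f(0.65) ≈ 1.98746, f(0.8) ≈ 2.09762, f(0.95) ≈ 2.20227, f(1.1) ≈ 2.30217, f(1.25) ≈ 2.39792, f(1.4) ≈ 2.48998, f(1.55) ≈ 2.57876, f(1.7) ≈ 2.66458, f(1.85) ≈ 2.74773.
Sum = Δt · [f(0.5) + f(0.65) + f(0.8) + ...].
Sum ≈ 3.50090.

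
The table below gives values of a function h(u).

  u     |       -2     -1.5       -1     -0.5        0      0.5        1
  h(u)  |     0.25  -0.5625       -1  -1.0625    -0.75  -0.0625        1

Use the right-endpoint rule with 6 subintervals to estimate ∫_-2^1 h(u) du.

-1.21875

Δu = 0.5.
Sum = 0.5·[(-0.5625) + (-1) + (-1.0625) + (-0.75) + (-0.0625) + 1] = -1.21875.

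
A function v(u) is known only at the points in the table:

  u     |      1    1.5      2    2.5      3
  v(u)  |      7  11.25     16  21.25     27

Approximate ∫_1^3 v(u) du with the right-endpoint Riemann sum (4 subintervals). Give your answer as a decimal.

Δu = 0.5.
Sum = 0.5·[11.25 + 16 + 21.25 + 27] = 37.75.

37.75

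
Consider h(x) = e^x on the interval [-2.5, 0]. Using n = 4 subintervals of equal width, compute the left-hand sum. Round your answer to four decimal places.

Δx = (0 − (-2.5))/4 = 0.625.
Left endpoints: -2.5, -1.875, -1.25, -0.625.
h(-2.5) ≈ 0.0821, h(-1.875) ≈ 0.1534, h(-1.25) ≈ 0.2865, h(-0.625) ≈ 0.5353.
Sum = Δx · [h(-2.5) + h(-1.875) + h(-1.25) + h(-0.625)].
Sum ≈ 0.6608.

0.6608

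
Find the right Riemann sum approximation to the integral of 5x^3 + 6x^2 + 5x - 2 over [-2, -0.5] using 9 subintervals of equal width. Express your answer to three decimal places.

-14.604

Δx = (-0.5 − (-2))/9 = 1/6.
Right endpoints: -11/6, -5/3, -1.5, -4/3, -7/6, -1, -5/6, -2/3, -0.5.
f(-11/6) = -4711/216, f(-5/3) = -454/27, f(-1.5) = -12.875, f(-4/3) = -266/27, f(-7/6) = -1643/216, f(-1) = -6, f(-5/6) = -1057/216, f(-2/3) = -112/27, f(-0.5) = -3.625.
Sum = Δx · [f(-11/6) + f(-5/3) + f(-1.5) + ...].
Sum ≈ -14.604.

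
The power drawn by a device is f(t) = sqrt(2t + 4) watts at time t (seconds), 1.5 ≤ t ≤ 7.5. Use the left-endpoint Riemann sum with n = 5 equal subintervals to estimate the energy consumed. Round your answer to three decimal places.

Δt = (7.5 − 1.5)/5 = 1.2.
Left endpoints: 1.5, 2.7, 3.9, 5.1, 6.3.
f(1.5) ≈ 2.646, f(2.7) ≈ 3.066, f(3.9) ≈ 3.435, f(5.1) ≈ 3.768, f(6.3) ≈ 4.074.
Sum = Δt · [f(1.5) + f(2.7) + f(3.9) + f(5.1) + f(6.3)].
Sum ≈ 20.387.

20.387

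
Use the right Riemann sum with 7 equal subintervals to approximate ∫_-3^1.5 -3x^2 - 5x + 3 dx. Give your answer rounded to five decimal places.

-1.65306

Δx = (1.5 − (-3))/7 = 9/14.
Right endpoints: -33/14, -12/7, -15/14, -3/7, 3/14, 6/7, 1.5.
f(-33/14) = -369/196, f(-12/7) = 135/49, f(-15/14) = 963/196, f(-3/7) = 225/49, f(3/14) = 351/196, f(6/7) = -171/49, f(1.5) = -11.25.
Sum = Δx · [f(-33/14) + f(-12/7) + f(-15/14) + ...].
Sum ≈ -1.65306.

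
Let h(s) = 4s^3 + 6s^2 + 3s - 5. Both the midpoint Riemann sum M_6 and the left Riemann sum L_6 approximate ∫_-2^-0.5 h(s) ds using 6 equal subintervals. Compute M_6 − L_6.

1.8984375

M_6 = -13.2421875.
L_6 = -15.140625.
M_6 − L_6 = 1.8984375.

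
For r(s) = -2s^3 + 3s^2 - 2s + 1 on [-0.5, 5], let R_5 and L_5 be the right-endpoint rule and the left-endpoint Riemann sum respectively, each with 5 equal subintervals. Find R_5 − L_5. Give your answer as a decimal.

R_5 = -321.09.
L_5 = -115.39.
R_5 − L_5 = -205.7.

-205.7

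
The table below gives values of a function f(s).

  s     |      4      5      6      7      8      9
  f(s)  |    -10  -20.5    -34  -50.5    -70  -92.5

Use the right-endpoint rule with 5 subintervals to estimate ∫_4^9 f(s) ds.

-267.5

Δs = 1.
Sum = 1·[(-20.5) + (-34) + (-50.5) + (-70) + (-92.5)] = -267.5.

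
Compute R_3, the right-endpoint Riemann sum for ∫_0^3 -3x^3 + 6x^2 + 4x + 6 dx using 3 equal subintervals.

Δx = (3 − 0)/3 = 1.
Right endpoints: 1, 2, 3.
f(1) = 13, f(2) = 14, f(3) = -9.
Sum = Δx · [f(1) + f(2) + f(3)].
Sum = 18.

18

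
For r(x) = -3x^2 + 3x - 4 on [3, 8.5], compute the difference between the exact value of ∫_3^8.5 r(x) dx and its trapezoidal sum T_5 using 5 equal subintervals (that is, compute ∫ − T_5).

3.3275

Exact integral: ∫_3^8.5 r(x) dx = -514.25.
T_5 = -517.5775.
Error = -514.25 − (-517.5775) = 3.3275.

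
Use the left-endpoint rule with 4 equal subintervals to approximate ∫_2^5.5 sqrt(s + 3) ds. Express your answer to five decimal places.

8.76691

Δs = (5.5 − 2)/4 = 0.875.
Left endpoints: 2, 2.875, 3.75, 4.625.
f(2) ≈ 2.23607, f(2.875) ≈ 2.42384, f(3.75) ≈ 2.59808, f(4.625) ≈ 2.76134.
Sum = Δs · [f(2) + f(2.875) + f(3.75) + f(4.625)].
Sum ≈ 8.76691.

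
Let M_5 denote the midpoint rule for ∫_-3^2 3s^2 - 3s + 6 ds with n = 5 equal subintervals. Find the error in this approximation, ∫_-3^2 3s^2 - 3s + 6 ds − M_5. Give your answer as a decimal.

Exact integral: ∫_-3^2 f(s) ds = 72.5.
M_5 = 71.25.
Error = 72.5 − 71.25 = 1.25.

1.25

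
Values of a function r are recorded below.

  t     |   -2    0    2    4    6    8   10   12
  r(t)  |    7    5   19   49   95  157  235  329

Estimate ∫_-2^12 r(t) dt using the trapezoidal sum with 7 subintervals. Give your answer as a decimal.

Δt = 2.
T_7 = (2/2)·[7 + 2·5 + 2·19 + 2·49 + 2·95 + 2·157 + 2·235 + 329] = 1456.

1456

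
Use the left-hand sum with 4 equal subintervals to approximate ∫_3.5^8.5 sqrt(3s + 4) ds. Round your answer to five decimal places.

22.30594

Δs = (8.5 − 3.5)/4 = 1.25.
Left endpoints: 3.5, 4.75, 6, 7.25.
f(3.5) ≈ 3.80789, f(4.75) ≈ 4.27200, f(6) ≈ 4.69042, f(7.25) ≈ 5.07445.
Sum = Δs · [f(3.5) + f(4.75) + f(6) + f(7.25)].
Sum ≈ 22.30594.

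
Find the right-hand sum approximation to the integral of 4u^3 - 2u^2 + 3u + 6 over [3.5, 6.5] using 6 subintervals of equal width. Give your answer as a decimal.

1769.75

Δu = (6.5 − 3.5)/6 = 0.5.
Right endpoints: 4, 4.5, 5, 5.5, 6, 6.5.
f(4) = 242, f(4.5) = 343.5, f(5) = 471, f(5.5) = 627.5, f(6) = 816, f(6.5) = 1039.5.
Sum = Δu · [f(4) + f(4.5) + f(5) + ...].
Sum = 1769.75.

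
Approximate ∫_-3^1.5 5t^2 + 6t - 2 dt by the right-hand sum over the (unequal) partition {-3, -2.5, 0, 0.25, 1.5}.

24.890625

Subinterval widths: 0.5, 2.5, 0.25, 1.25.
Right endpoints: -2.5, 0, 0.25, 1.5.
f(-2.5) = 14.25, f(0) = -2, f(0.25) = -0.1875, f(1.5) = 18.25.
Sum = Σ Δt_i · f(t_i).
Sum = 24.890625.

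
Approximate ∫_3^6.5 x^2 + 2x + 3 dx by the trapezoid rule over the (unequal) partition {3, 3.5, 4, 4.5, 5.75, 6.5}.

126.75

Subinterval widths: 0.5, 0.5, 0.5, 1.25, 0.75.
f(3) = 18, f(3.5) = 22.25, f(4) = 27, f(4.5) = 32.25, f(5.75) = 47.5625, f(6.5) = 58.25.
On each subinterval the trapezoid contributes (Δx_i/2)·[f(x_{i-1}) + f(x_i)].
Sum = 126.75.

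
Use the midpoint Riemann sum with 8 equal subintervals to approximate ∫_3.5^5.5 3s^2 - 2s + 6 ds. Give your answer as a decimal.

Δs = (5.5 − 3.5)/8 = 0.25.
Midpoints: 3.625, 3.875, 4.125, 4.375, 4.625, 4.875, 5.125, 5.375.
f(3.625) = 38.171875, f(3.875) = 43.296875, f(4.125) = 48.796875, f(4.375) = 54.671875, f(4.625) = 60.921875, f(4.875) = 67.546875, f(5.125) = 74.546875, f(5.375) = 81.921875.
Sum = Δs · [f(3.625) + f(3.875) + f(4.125) + ...].
Sum = 117.46875.

117.46875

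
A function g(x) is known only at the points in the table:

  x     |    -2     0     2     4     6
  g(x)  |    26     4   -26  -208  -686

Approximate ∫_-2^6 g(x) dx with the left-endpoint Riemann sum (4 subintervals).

-408

Δx = 2.
Sum = 2·[26 + 4 + (-26) + (-208)] = -408.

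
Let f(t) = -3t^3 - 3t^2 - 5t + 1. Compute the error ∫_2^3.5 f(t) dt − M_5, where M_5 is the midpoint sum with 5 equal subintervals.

Exact integral: ∫_2^3.5 f(t) dt = -154.546875.
M_5 = -154.2346875.
Error = -154.546875 − (-154.2346875) = -0.3121875.

-0.3121875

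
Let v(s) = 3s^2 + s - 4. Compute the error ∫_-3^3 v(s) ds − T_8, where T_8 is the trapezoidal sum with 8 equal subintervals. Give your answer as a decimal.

Exact integral: ∫_-3^3 v(s) ds = 30.
T_8 = 31.6875.
Error = 30 − 31.6875 = -1.6875.

-1.6875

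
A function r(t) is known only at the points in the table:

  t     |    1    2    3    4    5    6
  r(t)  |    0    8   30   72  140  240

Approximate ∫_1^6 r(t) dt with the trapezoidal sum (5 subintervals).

370

Δt = 1.
T_5 = (1/2)·[0 + 2·8 + 2·30 + 2·72 + 2·140 + 240] = 370.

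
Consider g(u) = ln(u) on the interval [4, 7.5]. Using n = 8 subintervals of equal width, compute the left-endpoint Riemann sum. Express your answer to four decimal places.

Δu = (7.5 − 4)/8 = 0.4375.
Left endpoints: 4, 4.4375, 4.875, 5.3125, 5.75, 6.1875, 6.625, 7.0625.
g(4) ≈ 1.3863, g(4.4375) ≈ 1.4901, g(4.875) ≈ 1.5841, g(5.3125) ≈ 1.6701, g(5.75) ≈ 1.7492, g(6.1875) ≈ 1.8225, g(6.625) ≈ 1.8909, g(7.0625) ≈ 1.9548.
Sum = Δu · [g(4) + g(4.4375) + g(4.875) + ...].
Sum ≈ 5.9272.

5.9272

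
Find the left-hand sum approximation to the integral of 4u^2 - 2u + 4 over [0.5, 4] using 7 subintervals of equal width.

Δu = (4 − 0.5)/7 = 0.5.
Left endpoints: 0.5, 1, 1.5, 2, 2.5, 3, 3.5.
f(0.5) = 4, f(1) = 6, f(1.5) = 10, f(2) = 16, f(2.5) = 24, f(3) = 34, f(3.5) = 46.
Sum = Δu · [f(0.5) + f(1) + f(1.5) + ...].
Sum = 70.

70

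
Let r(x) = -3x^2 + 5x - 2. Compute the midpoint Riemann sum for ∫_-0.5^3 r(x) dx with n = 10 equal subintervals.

Δx = (3 − (-0.5))/10 = 0.35.
Midpoints: -0.325, 0.025, 0.375, 0.725, 1.075, 1.425, 1.775, 2.125, 2.475, 2.825.
r(-0.325) = -3.941875, r(0.025) = -1.876875, r(0.375) = -0.546875, r(0.725) = 0.048125, r(1.075) = -0.091875, r(1.425) = -0.966875, r(1.775) = -2.576875, r(2.125) = -4.921875, r(2.475) = -8.001875, r(2.825) = -11.816875.
Sum = Δx · [r(-0.325) + r(0.025) + r(0.375) + ...].
Sum = -12.1428125.

-12.1428125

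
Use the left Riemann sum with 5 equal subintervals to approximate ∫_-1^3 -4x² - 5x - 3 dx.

-50.24

Δx = (3 − (-1))/5 = 0.8.
Left endpoints: -1, -0.2, 0.6, 1.4, 2.2.
f(-1) = -2, f(-0.2) = -2.16, f(0.6) = -7.44, f(1.4) = -17.84, f(2.2) = -33.36.
Sum = Δx · [f(-1) + f(-0.2) + f(0.6) + f(1.4) + f(2.2)].
Sum = -50.24.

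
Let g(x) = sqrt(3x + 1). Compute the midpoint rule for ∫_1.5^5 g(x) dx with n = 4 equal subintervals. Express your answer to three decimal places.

11.364

Δx = (5 − 1.5)/4 = 0.875.
Midpoints: 1.9375, 2.8125, 3.6875, 4.5625.
g(1.9375) ≈ 2.610, g(2.8125) ≈ 3.072, g(3.6875) ≈ 3.473, g(4.5625) ≈ 3.832.
Sum = Δx · [g(1.9375) + g(2.8125) + g(3.6875) + g(4.5625)].
Sum ≈ 11.364.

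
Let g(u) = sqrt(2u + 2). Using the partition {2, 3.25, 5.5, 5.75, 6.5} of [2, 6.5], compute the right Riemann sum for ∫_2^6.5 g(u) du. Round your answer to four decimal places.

15.5801

Subinterval widths: 1.25, 2.25, 0.25, 0.75.
Right endpoints: 3.25, 5.5, 5.75, 6.5.
g(3.25) ≈ 2.9155, g(5.5) ≈ 3.6056, g(5.75) ≈ 3.6742, g(6.5) ≈ 3.8730.
Sum = Σ Δu_i · g(u_i).
Sum ≈ 15.5801.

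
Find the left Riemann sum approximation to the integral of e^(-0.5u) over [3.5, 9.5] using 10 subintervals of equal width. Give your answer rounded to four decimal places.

Δu = (9.5 − 3.5)/10 = 0.6.
Left endpoints: 3.5, 4.1, 4.7, 5.3, 5.9, 6.5, 7.1, 7.7, 8.3, 8.9.
f(3.5) ≈ 0.1738, f(4.1) ≈ 0.1287, f(4.7) ≈ 0.0954, f(5.3) ≈ 0.0707, f(5.9) ≈ 0.0523, f(6.5) ≈ 0.0388, f(7.1) ≈ 0.0287, f(7.7) ≈ 0.0213, f(8.3) ≈ 0.0158, f(8.9) ≈ 0.0117.
Sum = Δu · [f(3.5) + f(4.1) + f(4.7) + ...].
Sum ≈ 0.3823.

0.3823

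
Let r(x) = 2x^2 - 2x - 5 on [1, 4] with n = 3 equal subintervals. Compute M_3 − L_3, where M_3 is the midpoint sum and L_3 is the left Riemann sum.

M_3 = 11.5.
L_3 = 1.
M_3 − L_3 = 10.5.

10.5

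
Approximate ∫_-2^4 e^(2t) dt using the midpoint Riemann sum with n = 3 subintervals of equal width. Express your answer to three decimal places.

Δt = (4 − (-2))/3 = 2.
Midpoints: -1, 1, 3.
f(-1) ≈ 0.135, f(1) ≈ 7.389, f(3) ≈ 403.429.
Sum = Δt · [f(-1) + f(1) + f(3)].
Sum ≈ 821.906.

821.906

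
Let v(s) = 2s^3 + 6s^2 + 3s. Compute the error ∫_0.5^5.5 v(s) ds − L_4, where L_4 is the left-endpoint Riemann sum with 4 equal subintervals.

298.4375

Exact integral: ∫_0.5^5.5 v(s) ds = 835.
L_4 = 536.5625.
Error = 835 − 536.5625 = 298.4375.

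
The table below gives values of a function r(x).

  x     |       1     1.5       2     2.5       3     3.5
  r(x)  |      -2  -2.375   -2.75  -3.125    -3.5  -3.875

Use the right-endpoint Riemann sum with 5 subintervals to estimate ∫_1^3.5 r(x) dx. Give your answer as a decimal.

-7.8125

Δx = 0.5.
Sum = 0.5·[(-2.375) + (-2.75) + (-3.125) + (-3.5) + (-3.875)] = -7.8125.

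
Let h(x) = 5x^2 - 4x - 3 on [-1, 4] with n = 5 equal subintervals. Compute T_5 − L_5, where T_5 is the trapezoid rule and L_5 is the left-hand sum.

27.5

T_5 = 67.5.
L_5 = 40.
T_5 − L_5 = 27.5.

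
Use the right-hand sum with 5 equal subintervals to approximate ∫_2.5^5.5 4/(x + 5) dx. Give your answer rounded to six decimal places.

Δx = (5.5 − 2.5)/5 = 0.6.
Right endpoints: 3.1, 3.7, 4.3, 4.9, 5.5.
f(3.1) = 40/81, f(3.7) = 40/87, f(4.3) = 40/93, f(4.9) = 40/99, f(5.5) = 8/21.
Sum = Δx · [f(3.1) + f(3.7) + f(4.3) + f(4.9) + f(5.5)].
Sum ≈ 1.301219.

1.301219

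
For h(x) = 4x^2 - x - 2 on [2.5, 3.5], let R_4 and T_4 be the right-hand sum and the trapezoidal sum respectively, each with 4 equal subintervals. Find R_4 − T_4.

2.875

R_4 = 34.25.
T_4 = 31.375.
R_4 − T_4 = 2.875.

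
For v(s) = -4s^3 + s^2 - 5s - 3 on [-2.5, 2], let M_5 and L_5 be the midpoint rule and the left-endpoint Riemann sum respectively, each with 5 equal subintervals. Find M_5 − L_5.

-57.3075

M_5 = 21.8475.
L_5 = 79.155.
M_5 − L_5 = -57.3075.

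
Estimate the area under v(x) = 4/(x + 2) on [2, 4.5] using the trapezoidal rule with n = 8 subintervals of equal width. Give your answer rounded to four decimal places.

1.9433

Δx = (4.5 − 2)/8 = 0.3125.
v(2) = 1, v(2.3125) = 64/69, v(2.625) = 32/37, v(2.9375) = 64/79, v(3.25) = 16/21, v(3.5625) = 64/89, v(3.875) = 32/47, v(4.1875) = 64/99, v(4.5) = 8/13.
T_8 = (Δx/2)·[v(x_0) + 2v(x_1) + ... + 2v(x_{7}) + v(x_8)].
Sum ≈ 1.9433.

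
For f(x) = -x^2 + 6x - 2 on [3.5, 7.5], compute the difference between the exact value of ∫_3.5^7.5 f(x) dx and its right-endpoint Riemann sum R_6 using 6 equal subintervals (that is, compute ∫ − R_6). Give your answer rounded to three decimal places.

6.963

Exact integral: ∫_3.5^7.5 f(x) dx ≈ -2.33333.
R_6 ≈ -9.29630.
Error ≈ -2.33333 − (-9.29630) ≈ 6.963.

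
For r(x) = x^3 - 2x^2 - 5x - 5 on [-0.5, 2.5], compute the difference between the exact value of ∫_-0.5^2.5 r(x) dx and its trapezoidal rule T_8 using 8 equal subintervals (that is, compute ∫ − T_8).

-0.0703125

Exact integral: ∫_-0.5^2.5 r(x) dx = -30.75.
T_8 = -30.6796875.
Error = -30.75 − (-30.6796875) = -0.0703125.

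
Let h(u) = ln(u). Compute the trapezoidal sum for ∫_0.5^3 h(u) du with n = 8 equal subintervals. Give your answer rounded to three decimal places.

1.129

Δu = (3 − 0.5)/8 = 0.3125.
h(0.5) ≈ -0.693, h(0.8125) ≈ -0.208, h(1.125) ≈ 0.118, h(1.4375) ≈ 0.363, h(1.75) ≈ 0.560, h(2.0625) ≈ 0.724, h(2.375) ≈ 0.865, h(2.6875) ≈ 0.989, h(3) ≈ 1.099.
T_8 = (Δu/2)·[h(u_0) + 2h(u_1) + ... + 2h(u_{7}) + h(u_8)].
Sum ≈ 1.129.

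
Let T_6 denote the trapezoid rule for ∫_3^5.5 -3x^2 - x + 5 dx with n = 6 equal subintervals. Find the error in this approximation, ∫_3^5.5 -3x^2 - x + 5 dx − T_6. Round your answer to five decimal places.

0.21701

Exact integral: ∫_3^5.5 f(x) dx = -137.5.
T_6 ≈ -137.7170139.
Error ≈ -137.5 − (-137.7170139) ≈ 0.21701.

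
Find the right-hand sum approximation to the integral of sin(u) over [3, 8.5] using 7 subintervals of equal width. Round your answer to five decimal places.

-0.10956

Δu = (8.5 − 3)/7 = 11/14.
Right endpoints: 53/14, 32/7, 75/14, 43/7, 97/14, 54/7, 8.5.
f(53/14) ≈ -0.60050, f(32/7) ≈ -0.99008, f(75/14) ≈ -0.79925, f(43/7) ≈ -0.13987, f(97/14) ≈ 0.60151, f(54/7) ≈ 0.99026, f(8.5) ≈ 0.79849.
Sum = Δu · [f(53/14) + f(32/7) + f(75/14) + ...].
Sum ≈ -0.10956.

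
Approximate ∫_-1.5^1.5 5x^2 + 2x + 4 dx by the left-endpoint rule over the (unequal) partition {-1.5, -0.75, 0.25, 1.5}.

Subinterval widths: 0.75, 1, 1.25.
Left endpoints: -1.5, -0.75, 0.25.
f(-1.5) = 12.25, f(-0.75) = 5.3125, f(0.25) = 4.8125.
Sum = Σ Δx_i · f(x_i).
Sum = 20.515625.

20.515625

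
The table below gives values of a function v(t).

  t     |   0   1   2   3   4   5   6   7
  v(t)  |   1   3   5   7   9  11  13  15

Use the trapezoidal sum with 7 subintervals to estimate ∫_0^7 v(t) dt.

56

Δt = 1.
T_7 = (1/2)·[1 + 2·3 + 2·5 + 2·7 + 2·9 + 2·11 + 2·13 + 15] = 56.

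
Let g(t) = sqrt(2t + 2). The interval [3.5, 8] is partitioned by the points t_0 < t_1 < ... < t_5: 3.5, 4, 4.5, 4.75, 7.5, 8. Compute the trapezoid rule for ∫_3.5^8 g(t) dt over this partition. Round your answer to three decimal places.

16.422

Subinterval widths: 0.5, 0.5, 0.25, 2.75, 0.5.
g(3.5) ≈ 3.000, g(4) ≈ 3.162, g(4.5) ≈ 3.317, g(4.75) ≈ 3.391, g(7.5) ≈ 4.123, g(8) ≈ 4.243.
On each subinterval the trapezoid contributes (Δt_i/2)·[g(t_{i-1}) + g(t_i)].
Sum ≈ 16.422.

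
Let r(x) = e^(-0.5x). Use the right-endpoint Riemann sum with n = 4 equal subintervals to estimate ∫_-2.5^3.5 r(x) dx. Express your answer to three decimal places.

Δx = (3.5 − (-2.5))/4 = 1.5.
Right endpoints: -1, 0.5, 2, 3.5.
r(-1) ≈ 1.649, r(0.5) ≈ 0.779, r(2) ≈ 0.368, r(3.5) ≈ 0.174.
Sum = Δx · [r(-1) + r(0.5) + r(2) + r(3.5)].
Sum ≈ 4.454.

4.454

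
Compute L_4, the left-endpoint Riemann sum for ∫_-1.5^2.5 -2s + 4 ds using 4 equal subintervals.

16

Δs = (2.5 − (-1.5))/4 = 1.
Left endpoints: -1.5, -0.5, 0.5, 1.5.
f(-1.5) = 7, f(-0.5) = 5, f(0.5) = 3, f(1.5) = 1.
Sum = Δs · [f(-1.5) + f(-0.5) + f(0.5) + f(1.5)].
Sum = 16.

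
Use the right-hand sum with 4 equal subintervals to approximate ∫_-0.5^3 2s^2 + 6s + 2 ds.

Δs = (3 − (-0.5))/4 = 0.875.
Right endpoints: 0.375, 1.25, 2.125, 3.
f(0.375) = 4.53125, f(1.25) = 12.625, f(2.125) = 23.78125, f(3) = 38.
Sum = Δs · [f(0.375) + f(1.25) + f(2.125) + f(3)].
Sum = 69.0703125.

69.0703125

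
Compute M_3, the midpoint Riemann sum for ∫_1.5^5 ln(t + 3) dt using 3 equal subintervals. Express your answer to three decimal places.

Δt = (5 − 1.5)/3 = 7/6.
Midpoints: 25/12, 3.25, 53/12.
f(25/12) ≈ 1.626, f(3.25) ≈ 1.833, f(53/12) ≈ 2.004.
Sum = Δt · [f(25/12) + f(3.25) + f(53/12)].
Sum ≈ 6.373.

6.373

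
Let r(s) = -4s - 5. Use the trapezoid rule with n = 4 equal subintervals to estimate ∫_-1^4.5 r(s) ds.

-66

Δs = (4.5 − (-1))/4 = 1.375.
r(-1) = -1, r(0.375) = -6.5, r(1.75) = -12, r(3.125) = -17.5, r(4.5) = -23.
T_4 = (Δs/2)·[r(s_0) + 2r(s_1) + 2r(s_2) + 2r(s_3) + r(s_4)].
Sum = -66.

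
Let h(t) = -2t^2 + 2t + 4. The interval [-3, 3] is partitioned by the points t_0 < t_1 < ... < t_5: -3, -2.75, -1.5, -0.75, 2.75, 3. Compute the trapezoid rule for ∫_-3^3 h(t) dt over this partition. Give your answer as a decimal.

Subinterval widths: 0.25, 1.25, 0.75, 3.5, 0.25.
h(-3) = -20, h(-2.75) = -16.625, h(-1.5) = -3.5, h(-0.75) = 1.375, h(2.75) = -5.625, h(3) = -8.
On each subinterval the trapezoid contributes (Δt_i/2)·[h(t_{i-1}) + h(t_i)].
Sum = -27.09375.

-27.09375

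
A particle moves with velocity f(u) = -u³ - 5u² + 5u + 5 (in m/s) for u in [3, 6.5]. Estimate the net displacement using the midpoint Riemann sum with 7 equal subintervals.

-736.6953125

Δu = (6.5 − 3)/7 = 0.5.
Midpoints: 3.25, 3.75, 4.25, 4.75, 5.25, 5.75, 6.25.
f(3.25) = -65.890625, f(3.75) = -99.296875, f(4.25) = -140.828125, f(4.75) = -191.234375, f(5.25) = -251.265625, f(5.75) = -321.671875, f(6.25) = -403.203125.
Sum = Δu · [f(3.25) + f(3.75) + f(4.25) + ...].
Sum = -736.6953125.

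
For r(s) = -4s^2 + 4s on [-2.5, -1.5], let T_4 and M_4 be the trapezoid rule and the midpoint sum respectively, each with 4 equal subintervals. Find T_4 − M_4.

-0.0625

T_4 = -24.375.
M_4 = -24.3125.
T_4 − M_4 = -0.0625.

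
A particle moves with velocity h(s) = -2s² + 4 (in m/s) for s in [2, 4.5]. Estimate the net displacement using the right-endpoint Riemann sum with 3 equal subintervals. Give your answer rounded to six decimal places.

-59.537037

Δs = (4.5 − 2)/3 = 5/6.
Right endpoints: 17/6, 11/3, 4.5.
h(17/6) = -217/18, h(11/3) = -206/9, h(4.5) = -36.5.
Sum = Δs · [h(17/6) + h(11/3) + h(4.5)].
Sum ≈ -59.537037.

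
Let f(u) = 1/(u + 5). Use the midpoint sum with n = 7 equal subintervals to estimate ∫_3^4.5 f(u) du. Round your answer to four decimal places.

Δu = (4.5 − 3)/7 = 3/14.
Midpoints: 87/28, 93/28, 99/28, 3.75, 111/28, 117/28, 123/28.
f(87/28) = 28/227, f(93/28) = 28/233, f(99/28) = 28/239, f(3.75) = 4/35, f(111/28) = 28/251, f(117/28) = 28/257, f(123/28) = 28/263.
Sum = Δu · [f(87/28) + f(93/28) + f(99/28) + ...].
Sum ≈ 0.1718.

0.1718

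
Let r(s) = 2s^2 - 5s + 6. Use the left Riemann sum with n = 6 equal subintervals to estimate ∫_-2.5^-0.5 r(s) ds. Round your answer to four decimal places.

41.0741

Δs = (-0.5 − (-2.5))/6 = 1/3.
Left endpoints: -2.5, -13/6, -11/6, -1.5, -7/6, -5/6.
r(-2.5) = 31, r(-13/6) = 236/9, r(-11/6) = 197/9, r(-1.5) = 18, r(-7/6) = 131/9, r(-5/6) = 104/9.
Sum = Δs · [r(-2.5) + r(-13/6) + r(-11/6) + ...].
Sum ≈ 41.0741.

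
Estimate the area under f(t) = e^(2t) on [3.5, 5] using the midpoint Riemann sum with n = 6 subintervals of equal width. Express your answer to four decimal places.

Δt = (5 − 3.5)/6 = 0.25.
Midpoints: 3.625, 3.875, 4.125, 4.375, 4.625, 4.875.
f(3.625) ≈ 1408.1048, f(3.875) ≈ 2321.5724, f(4.125) ≈ 3827.6258, f(4.375) ≈ 6310.6881, f(4.625) ≈ 10404.5657, f(4.875) ≈ 17154.2288.
Sum = Δt · [f(3.625) + f(3.875) + f(4.125) + ...].
Sum ≈ 10356.6964.

10356.6964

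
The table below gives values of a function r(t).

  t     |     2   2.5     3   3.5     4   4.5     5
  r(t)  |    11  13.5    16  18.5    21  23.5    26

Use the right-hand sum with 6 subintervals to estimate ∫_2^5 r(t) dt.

59.25

Δt = 0.5.
Sum = 0.5·[13.5 + 16 + 18.5 + 21 + 23.5 + 26] = 59.25.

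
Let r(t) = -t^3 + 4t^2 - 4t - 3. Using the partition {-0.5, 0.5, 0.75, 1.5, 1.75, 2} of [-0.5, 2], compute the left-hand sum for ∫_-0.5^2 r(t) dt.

Subinterval widths: 1, 0.25, 0.75, 0.25, 0.25.
Left endpoints: -0.5, 0.5, 0.75, 1.5, 1.75.
r(-0.5) = 0.125, r(0.5) = -4.125, r(0.75) = -4.171875, r(1.5) = -3.375, r(1.75) = -3.109375.
Sum = Σ Δt_i · r(t_i).
Sum = -5.65625.

-5.65625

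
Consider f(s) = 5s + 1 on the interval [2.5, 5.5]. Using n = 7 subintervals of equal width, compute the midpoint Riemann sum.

63

Δs = (5.5 − 2.5)/7 = 3/7.
Midpoints: 19/7, 22/7, 25/7, 4, 31/7, 34/7, 37/7.
f(19/7) = 102/7, f(22/7) = 117/7, f(25/7) = 132/7, f(4) = 21, f(31/7) = 162/7, f(34/7) = 177/7, f(37/7) = 192/7.
Sum = Δs · [f(19/7) + f(22/7) + f(25/7) + ...].
Sum = 63.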